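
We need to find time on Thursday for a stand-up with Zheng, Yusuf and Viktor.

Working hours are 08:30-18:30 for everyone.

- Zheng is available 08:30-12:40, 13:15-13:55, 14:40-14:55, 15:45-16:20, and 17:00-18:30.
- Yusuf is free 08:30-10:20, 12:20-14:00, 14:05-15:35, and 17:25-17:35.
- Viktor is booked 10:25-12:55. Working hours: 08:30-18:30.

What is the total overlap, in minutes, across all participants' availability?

175 minutes

Viktor free within 08:30–18:30: 08:30–10:25, 12:55–18:30.
Zheng ∩ Yusuf: 08:30–10:20, 12:20–12:40, 13:15–13:55, 14:40–14:55, 17:25–17:35.
Zheng ∩ Yusuf ∩ Viktor: 08:30–10:20, 13:15–13:55, 14:40–14:55, 17:25–17:35.
Total common minutes: 110 + 40 + 15 + 10 = 175.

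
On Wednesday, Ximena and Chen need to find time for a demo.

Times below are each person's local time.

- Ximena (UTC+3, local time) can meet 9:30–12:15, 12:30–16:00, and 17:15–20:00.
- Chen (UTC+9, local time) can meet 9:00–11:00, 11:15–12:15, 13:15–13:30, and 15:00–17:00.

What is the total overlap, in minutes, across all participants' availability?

90 minutes

Ximena → UTC: 06:30–09:15, 09:30–13:00, 14:15–17:00.
Chen → UTC: 00:00–02:00, 02:15–03:15, 04:15–04:30, 06:00–08:00.
Ximena ∩ Chen: 06:30–08:00.
Total common minutes: 90.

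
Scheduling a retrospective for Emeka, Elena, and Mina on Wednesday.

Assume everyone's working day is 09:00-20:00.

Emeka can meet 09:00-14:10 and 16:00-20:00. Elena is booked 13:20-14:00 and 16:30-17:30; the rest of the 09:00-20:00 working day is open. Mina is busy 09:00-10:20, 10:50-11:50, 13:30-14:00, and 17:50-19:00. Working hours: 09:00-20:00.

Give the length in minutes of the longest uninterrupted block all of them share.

Elena free within 09:00–20:00: 09:00–13:20, 14:00–16:30, 17:30–20:00.
Mina free within 09:00–20:00: 10:20–10:50, 11:50–13:30, 14:00–17:50, 19:00–20:00.
Emeka ∩ Elena: 09:00–13:20, 14:00–14:10, 16:00–16:30, 17:30–20:00.
Emeka ∩ Elena ∩ Mina: 10:20–10:50, 11:50–13:20, 14:00–14:10, 16:00–16:30, 17:30–17:50, 19:00–20:00.
Common window lengths: 30, 90, 10, 30, 20, 60 min; longest is 90.

90 minutes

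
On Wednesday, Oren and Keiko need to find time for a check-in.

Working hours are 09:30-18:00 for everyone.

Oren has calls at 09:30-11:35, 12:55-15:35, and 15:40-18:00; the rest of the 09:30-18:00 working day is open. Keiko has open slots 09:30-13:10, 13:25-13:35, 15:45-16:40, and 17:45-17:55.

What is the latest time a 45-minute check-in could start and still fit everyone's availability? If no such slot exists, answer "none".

Oren free within 09:30–18:00: 11:35–12:55, 15:35–15:40.
Oren ∩ Keiko: 11:35–12:55.
Windows ≥ 45 min: 11:35–12:55.
Latest start in the last window 11:35–12:55 is 12:55 − 45 min = 12:10.

12:10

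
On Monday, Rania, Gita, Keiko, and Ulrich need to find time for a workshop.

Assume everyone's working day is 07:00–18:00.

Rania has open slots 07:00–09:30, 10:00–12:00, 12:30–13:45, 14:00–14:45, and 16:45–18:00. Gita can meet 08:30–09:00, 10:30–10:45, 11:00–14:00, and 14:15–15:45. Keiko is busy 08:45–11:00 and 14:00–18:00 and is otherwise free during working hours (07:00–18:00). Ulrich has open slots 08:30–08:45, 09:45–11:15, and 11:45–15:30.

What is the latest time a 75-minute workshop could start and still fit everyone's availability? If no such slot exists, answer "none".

12:30

Keiko free within 07:00–18:00: 07:00–08:45, 11:00–14:00.
Rania ∩ Gita: 08:30–09:00, 10:30–10:45, 11:00–12:00, 12:30–13:45, 14:15–14:45.
Rania ∩ Gita ∩ Keiko: 08:30–08:45, 11:00–12:00, 12:30–13:45.
Rania ∩ Gita ∩ Keiko ∩ Ulrich: 08:30–08:45, 11:00–11:15, 11:45–12:00, 12:30–13:45.
Windows ≥ 75 min: 12:30–13:45.
Latest start in the last window 12:30–13:45 is 13:45 − 75 min = 12:30.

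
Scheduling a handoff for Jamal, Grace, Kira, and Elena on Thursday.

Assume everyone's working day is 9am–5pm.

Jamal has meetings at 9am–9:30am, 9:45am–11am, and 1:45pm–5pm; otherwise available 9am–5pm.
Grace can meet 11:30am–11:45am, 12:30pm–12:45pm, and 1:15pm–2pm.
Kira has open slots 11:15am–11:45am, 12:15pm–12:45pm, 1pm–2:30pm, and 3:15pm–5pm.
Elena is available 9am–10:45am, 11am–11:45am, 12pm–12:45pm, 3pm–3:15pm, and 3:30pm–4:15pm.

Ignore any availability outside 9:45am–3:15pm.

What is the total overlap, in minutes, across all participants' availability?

Jamal free within 09:00–17:00: 09:30–09:45, 11:00–13:45.
Jamal ∩ Grace: 11:30–11:45, 12:30–12:45, 13:15–13:45.
Jamal ∩ Grace ∩ Kira: 11:30–11:45, 12:30–12:45, 13:15–13:45.
Jamal ∩ Grace ∩ Kira ∩ Elena: 11:30–11:45, 12:30–12:45.
Restricted to 09:45–15:15: 11:30–11:45, 12:30–12:45.
Total common minutes: 15 + 15 = 30.

30 minutes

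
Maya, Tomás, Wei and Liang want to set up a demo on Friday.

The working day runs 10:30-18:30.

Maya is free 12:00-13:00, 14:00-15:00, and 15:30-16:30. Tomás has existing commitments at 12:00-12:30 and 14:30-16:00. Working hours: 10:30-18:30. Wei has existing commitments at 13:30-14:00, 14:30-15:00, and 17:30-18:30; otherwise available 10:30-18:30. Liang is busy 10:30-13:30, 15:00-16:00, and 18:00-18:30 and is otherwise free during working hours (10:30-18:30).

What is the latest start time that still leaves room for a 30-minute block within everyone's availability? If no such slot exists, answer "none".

Tomás free within 10:30–18:30: 10:30–12:00, 12:30–14:30, 16:00–18:30.
Wei free within 10:30–18:30: 10:30–13:30, 14:00–14:30, 15:00–17:30.
Liang free within 10:30–18:30: 13:30–15:00, 16:00–18:00.
Maya ∩ Tomás: 12:30–13:00, 14:00–14:30, 16:00–16:30.
Maya ∩ Tomás ∩ Wei: 12:30–13:00, 14:00–14:30, 16:00–16:30.
Maya ∩ Tomás ∩ Wei ∩ Liang: 14:00–14:30, 16:00–16:30.
Windows ≥ 30 min: 14:00–14:30, 16:00–16:30.
Latest start in the last window 16:00–16:30 is 16:30 − 30 min = 16:00.

16:00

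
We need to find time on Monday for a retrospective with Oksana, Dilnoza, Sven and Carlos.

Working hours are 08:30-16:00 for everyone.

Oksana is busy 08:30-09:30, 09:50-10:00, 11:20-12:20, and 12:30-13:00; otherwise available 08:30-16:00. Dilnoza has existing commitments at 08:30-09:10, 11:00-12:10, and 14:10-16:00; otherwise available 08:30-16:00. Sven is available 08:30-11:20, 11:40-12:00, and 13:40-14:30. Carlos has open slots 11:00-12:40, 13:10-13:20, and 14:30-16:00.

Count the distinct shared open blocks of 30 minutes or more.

0

Oksana free within 08:30–16:00: 09:30–09:50, 10:00–11:20, 12:20–12:30, 13:00–16:00.
Dilnoza free within 08:30–16:00: 09:10–11:00, 12:10–14:10.
Oksana ∩ Dilnoza: 09:30–09:50, 10:00–11:00, 12:20–12:30, 13:00–14:10.
Oksana ∩ Dilnoza ∩ Sven: 09:30–09:50, 10:00–11:00, 13:40–14:10.
Oksana ∩ Dilnoza ∩ Sven ∩ Carlos: (none).
Windows ≥ 30 min: (none).
That's 0 windows.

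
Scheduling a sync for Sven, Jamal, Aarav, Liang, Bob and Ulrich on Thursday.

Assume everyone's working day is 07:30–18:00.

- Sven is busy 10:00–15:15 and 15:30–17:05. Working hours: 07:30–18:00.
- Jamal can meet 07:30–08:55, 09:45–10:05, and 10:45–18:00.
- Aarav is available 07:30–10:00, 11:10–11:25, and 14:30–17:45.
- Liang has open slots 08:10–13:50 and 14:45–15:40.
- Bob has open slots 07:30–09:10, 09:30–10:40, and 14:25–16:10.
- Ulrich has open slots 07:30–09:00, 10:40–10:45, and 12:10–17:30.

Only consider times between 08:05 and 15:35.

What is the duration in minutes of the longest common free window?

Sven free within 07:30–18:00: 07:30–10:00, 15:15–15:30, 17:05–18:00.
Sven ∩ Jamal: 07:30–08:55, 09:45–10:00, 15:15–15:30, 17:05–18:00.
Sven ∩ Jamal ∩ Aarav: 07:30–08:55, 09:45–10:00, 15:15–15:30, 17:05–17:45.
Sven ∩ Jamal ∩ Aarav ∩ Liang: 08:10–08:55, 09:45–10:00, 15:15–15:30.
Sven ∩ Jamal ∩ Aarav ∩ Liang ∩ Bob: 08:10–08:55, 09:45–10:00, 15:15–15:30.
Sven ∩ Jamal ∩ Aarav ∩ Liang ∩ Bob ∩ Ulrich: 08:10–08:55, 15:15–15:30.
Restricted to 08:05–15:35: 08:10–08:55, 15:15–15:30.
Common window lengths: 45, 15 min; longest is 45.

45 minutes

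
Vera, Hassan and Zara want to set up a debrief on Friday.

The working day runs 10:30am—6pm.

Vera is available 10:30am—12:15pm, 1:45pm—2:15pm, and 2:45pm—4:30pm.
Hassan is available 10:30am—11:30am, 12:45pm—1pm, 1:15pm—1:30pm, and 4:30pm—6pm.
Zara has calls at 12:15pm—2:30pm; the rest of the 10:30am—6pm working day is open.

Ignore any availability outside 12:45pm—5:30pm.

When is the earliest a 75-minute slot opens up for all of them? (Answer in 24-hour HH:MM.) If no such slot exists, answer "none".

none

Zara free within 10:30–18:00: 10:30–12:15, 14:30–18:00.
Vera ∩ Hassan: 10:30–11:30.
Vera ∩ Hassan ∩ Zara: 10:30–11:30.
Restricted to 12:45–17:30: (none).
Windows ≥ 75 min: (none).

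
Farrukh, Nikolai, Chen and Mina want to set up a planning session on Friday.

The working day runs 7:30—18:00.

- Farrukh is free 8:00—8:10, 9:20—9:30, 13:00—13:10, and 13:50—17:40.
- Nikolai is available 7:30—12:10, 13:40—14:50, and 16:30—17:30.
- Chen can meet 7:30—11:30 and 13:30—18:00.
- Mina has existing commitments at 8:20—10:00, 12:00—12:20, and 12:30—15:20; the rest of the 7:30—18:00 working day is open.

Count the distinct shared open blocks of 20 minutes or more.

1

Mina free within 07:30–18:00: 07:30–08:20, 10:00–12:00, 12:20–12:30, 15:20–18:00.
Farrukh ∩ Nikolai: 08:00–08:10, 09:20–09:30, 13:50–14:50, 16:30–17:30.
Farrukh ∩ Nikolai ∩ Chen: 08:00–08:10, 09:20–09:30, 13:50–14:50, 16:30–17:30.
Farrukh ∩ Nikolai ∩ Chen ∩ Mina: 08:00–08:10, 16:30–17:30.
Windows ≥ 20 min: 16:30–17:30.
That's 1 window.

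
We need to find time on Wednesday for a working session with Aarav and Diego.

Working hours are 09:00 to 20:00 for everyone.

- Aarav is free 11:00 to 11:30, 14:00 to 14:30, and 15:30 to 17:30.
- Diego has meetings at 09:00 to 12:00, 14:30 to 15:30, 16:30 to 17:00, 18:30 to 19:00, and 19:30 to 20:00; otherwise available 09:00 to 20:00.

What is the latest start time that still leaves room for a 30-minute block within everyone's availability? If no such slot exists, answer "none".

17:00

Diego free within 09:00–20:00: 12:00–14:30, 15:30–16:30, 17:00–18:30, 19:00–19:30.
Aarav ∩ Diego: 14:00–14:30, 15:30–16:30, 17:00–17:30.
Windows ≥ 30 min: 14:00–14:30, 15:30–16:30, 17:00–17:30.
Latest start in the last window 17:00–17:30 is 17:30 − 30 min = 17:00.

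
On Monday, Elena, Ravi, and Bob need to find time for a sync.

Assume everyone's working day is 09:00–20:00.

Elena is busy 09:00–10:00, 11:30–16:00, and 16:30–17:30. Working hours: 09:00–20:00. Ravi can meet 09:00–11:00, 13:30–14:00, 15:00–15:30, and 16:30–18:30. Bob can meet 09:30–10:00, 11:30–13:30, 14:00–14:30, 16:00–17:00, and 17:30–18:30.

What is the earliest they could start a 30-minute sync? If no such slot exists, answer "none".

Elena free within 09:00–20:00: 10:00–11:30, 16:00–16:30, 17:30–20:00.
Elena ∩ Ravi: 10:00–11:00, 17:30–18:30.
Elena ∩ Ravi ∩ Bob: 17:30–18:30.
Windows ≥ 30 min: 17:30–18:30.
Earliest such window starts at 17:30.

17:30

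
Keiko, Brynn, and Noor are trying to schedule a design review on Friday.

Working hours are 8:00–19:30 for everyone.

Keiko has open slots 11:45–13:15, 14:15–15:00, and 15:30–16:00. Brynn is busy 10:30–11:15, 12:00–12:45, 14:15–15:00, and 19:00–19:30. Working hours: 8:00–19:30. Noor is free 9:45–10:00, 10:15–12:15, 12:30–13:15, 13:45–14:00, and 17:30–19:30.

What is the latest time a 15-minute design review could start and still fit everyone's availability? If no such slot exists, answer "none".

13:00

Brynn free within 08:00–19:30: 08:00–10:30, 11:15–12:00, 12:45–14:15, 15:00–19:00.
Keiko ∩ Brynn: 11:45–12:00, 12:45–13:15, 15:30–16:00.
Keiko ∩ Brynn ∩ Noor: 11:45–12:00, 12:45–13:15.
Windows ≥ 15 min: 11:45–12:00, 12:45–13:15.
Latest start in the last window 12:45–13:15 is 13:15 − 15 min = 13:00.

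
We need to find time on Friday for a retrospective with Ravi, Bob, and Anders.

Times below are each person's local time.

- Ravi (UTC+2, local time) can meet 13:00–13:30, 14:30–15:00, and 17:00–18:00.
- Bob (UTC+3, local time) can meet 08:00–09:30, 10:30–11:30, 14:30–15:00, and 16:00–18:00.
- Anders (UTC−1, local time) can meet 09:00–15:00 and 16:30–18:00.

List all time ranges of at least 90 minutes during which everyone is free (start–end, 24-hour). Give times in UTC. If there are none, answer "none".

Ravi → UTC: 11:00–11:30, 12:30–13:00, 15:00–16:00.
Bob → UTC: 05:00–06:30, 07:30–08:30, 11:30–12:00, 13:00–15:00.
Anders → UTC: 10:00–16:00, 17:30–19:00.
Ravi ∩ Bob: (none).
Ravi ∩ Bob ∩ Anders: (none).
Windows ≥ 90 min: (none).

none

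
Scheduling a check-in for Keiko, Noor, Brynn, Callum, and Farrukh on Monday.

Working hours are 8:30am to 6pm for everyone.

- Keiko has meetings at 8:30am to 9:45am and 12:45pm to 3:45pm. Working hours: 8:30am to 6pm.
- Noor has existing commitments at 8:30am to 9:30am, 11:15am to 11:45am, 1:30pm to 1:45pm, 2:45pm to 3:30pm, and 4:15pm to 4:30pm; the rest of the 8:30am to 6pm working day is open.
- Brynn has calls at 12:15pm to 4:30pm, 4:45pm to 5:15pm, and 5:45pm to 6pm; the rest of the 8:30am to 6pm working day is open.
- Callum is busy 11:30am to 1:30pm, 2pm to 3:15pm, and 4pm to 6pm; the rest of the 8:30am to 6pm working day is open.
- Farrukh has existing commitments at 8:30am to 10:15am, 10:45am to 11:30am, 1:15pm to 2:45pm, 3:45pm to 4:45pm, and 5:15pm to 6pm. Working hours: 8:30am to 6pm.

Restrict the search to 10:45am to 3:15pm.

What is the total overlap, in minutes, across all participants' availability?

0 minutes

Keiko free within 08:30–18:00: 09:45–12:45, 15:45–18:00.
Noor free within 08:30–18:00: 09:30–11:15, 11:45–13:30, 13:45–14:45, 15:30–16:15, 16:30–18:00.
Brynn free within 08:30–18:00: 08:30–12:15, 16:30–16:45, 17:15–17:45.
Callum free within 08:30–18:00: 08:30–11:30, 13:30–14:00, 15:15–16:00.
Farrukh free within 08:30–18:00: 10:15–10:45, 11:30–13:15, 14:45–15:45, 16:45–17:15.
Keiko ∩ Noor: 09:45–11:15, 11:45–12:45, 15:45–16:15, 16:30–18:00.
Keiko ∩ Noor ∩ Brynn: 09:45–11:15, 11:45–12:15, 16:30–16:45, 17:15–17:45.
Keiko ∩ Noor ∩ Brynn ∩ Callum: 09:45–11:15.
Keiko ∩ Noor ∩ Brynn ∩ Callum ∩ Farrukh: 10:15–10:45.
Restricted to 10:45–15:15: (none).
Total common minutes: 0.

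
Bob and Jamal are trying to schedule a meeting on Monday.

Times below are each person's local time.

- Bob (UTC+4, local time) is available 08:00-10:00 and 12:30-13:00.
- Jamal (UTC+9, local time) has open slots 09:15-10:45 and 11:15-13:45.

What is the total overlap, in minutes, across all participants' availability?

45 minutes

Bob → UTC: 04:00–06:00, 08:30–09:00.
Jamal → UTC: 00:15–01:45, 02:15–04:45.
Bob ∩ Jamal: 04:00–04:45.
Total common minutes: 45.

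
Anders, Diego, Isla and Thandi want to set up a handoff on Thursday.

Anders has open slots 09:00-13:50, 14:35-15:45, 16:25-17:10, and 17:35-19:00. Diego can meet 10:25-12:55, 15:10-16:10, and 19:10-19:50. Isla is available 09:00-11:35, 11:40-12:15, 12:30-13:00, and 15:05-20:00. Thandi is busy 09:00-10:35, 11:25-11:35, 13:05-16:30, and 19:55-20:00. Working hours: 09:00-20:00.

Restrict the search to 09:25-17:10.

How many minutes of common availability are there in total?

Thandi free within 09:00–20:00: 10:35–11:25, 11:35–13:05, 16:30–19:55.
Anders ∩ Diego: 10:25–12:55, 15:10–15:45.
Anders ∩ Diego ∩ Isla: 10:25–11:35, 11:40–12:15, 12:30–12:55, 15:10–15:45.
Anders ∩ Diego ∩ Isla ∩ Thandi: 10:35–11:25, 11:40–12:15, 12:30–12:55.
Restricted to 09:25–17:10: 10:35–11:25, 11:40–12:15, 12:30–12:55.
Total common minutes: 50 + 35 + 25 = 110.

110 minutes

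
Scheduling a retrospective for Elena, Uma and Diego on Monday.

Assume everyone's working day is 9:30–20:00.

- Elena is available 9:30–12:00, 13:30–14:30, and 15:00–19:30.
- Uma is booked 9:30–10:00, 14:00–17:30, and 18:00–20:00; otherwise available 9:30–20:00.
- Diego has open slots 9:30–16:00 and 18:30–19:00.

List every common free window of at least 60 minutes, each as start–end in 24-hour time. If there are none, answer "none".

Uma free within 09:30–20:00: 10:00–14:00, 17:30–18:00.
Elena ∩ Uma: 10:00–12:00, 13:30–14:00, 17:30–18:00.
Elena ∩ Uma ∩ Diego: 10:00–12:00, 13:30–14:00.
Windows ≥ 60 min: 10:00–12:00.

10:00–12:00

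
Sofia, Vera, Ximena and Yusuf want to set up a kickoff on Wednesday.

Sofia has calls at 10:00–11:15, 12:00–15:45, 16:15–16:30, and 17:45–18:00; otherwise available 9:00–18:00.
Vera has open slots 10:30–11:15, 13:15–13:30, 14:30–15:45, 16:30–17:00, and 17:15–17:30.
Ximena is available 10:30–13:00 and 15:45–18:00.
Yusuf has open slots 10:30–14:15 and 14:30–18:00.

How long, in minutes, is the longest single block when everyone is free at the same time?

Sofia free within 09:00–18:00: 09:00–10:00, 11:15–12:00, 15:45–16:15, 16:30–17:45.
Sofia ∩ Vera: 16:30–17:00, 17:15–17:30.
Sofia ∩ Vera ∩ Ximena: 16:30–17:00, 17:15–17:30.
Sofia ∩ Vera ∩ Ximena ∩ Yusuf: 16:30–17:00, 17:15–17:30.
Common window lengths: 30, 15 min; longest is 30.

30 minutes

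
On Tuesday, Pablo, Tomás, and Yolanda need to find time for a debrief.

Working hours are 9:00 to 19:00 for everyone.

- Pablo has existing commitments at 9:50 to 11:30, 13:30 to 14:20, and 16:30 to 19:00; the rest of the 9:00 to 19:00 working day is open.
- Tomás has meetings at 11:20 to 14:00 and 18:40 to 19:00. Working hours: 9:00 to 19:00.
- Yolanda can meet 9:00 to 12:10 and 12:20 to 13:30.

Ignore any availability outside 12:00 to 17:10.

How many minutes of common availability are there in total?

Pablo free within 09:00–19:00: 09:00–09:50, 11:30–13:30, 14:20–16:30.
Tomás free within 09:00–19:00: 09:00–11:20, 14:00–18:40.
Pablo ∩ Tomás: 09:00–09:50, 14:20–16:30.
Pablo ∩ Tomás ∩ Yolanda: 09:00–09:50.
Restricted to 12:00–17:10: (none).
Total common minutes: 0.

0 minutes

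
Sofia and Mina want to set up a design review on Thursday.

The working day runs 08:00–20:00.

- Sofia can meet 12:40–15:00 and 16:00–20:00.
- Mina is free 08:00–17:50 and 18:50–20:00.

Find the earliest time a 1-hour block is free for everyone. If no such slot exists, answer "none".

12:40

Sofia ∩ Mina: 12:40–15:00, 16:00–17:50, 18:50–20:00.
Windows ≥ 60 min: 12:40–15:00, 16:00–17:50, 18:50–20:00.
Earliest such window starts at 12:40.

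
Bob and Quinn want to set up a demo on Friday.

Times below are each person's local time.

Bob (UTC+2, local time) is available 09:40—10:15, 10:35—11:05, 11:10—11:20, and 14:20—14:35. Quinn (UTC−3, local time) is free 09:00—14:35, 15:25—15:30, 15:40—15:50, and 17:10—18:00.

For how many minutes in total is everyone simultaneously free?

Bob → UTC: 07:40–08:15, 08:35–09:05, 09:10–09:20, 12:20–12:35.
Quinn → UTC: 12:00–17:35, 18:25–18:30, 18:40–18:50, 20:10–21:00.
Bob ∩ Quinn: 12:20–12:35.
Total common minutes: 15.

15 minutes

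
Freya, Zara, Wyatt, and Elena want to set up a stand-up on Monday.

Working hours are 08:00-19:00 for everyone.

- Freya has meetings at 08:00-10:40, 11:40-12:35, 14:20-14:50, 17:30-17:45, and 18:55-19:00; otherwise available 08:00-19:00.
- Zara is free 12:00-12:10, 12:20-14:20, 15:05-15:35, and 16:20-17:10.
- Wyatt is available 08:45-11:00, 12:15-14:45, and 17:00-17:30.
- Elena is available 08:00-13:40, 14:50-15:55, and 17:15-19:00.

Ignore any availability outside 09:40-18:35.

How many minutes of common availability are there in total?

65 minutes

Freya free within 08:00–19:00: 10:40–11:40, 12:35–14:20, 14:50–17:30, 17:45–18:55.
Freya ∩ Zara: 12:35–14:20, 15:05–15:35, 16:20–17:10.
Freya ∩ Zara ∩ Wyatt: 12:35–14:20, 17:00–17:10.
Freya ∩ Zara ∩ Wyatt ∩ Elena: 12:35–13:40.
Restricted to 09:40–18:35: 12:35–13:40.
Total common minutes: 65.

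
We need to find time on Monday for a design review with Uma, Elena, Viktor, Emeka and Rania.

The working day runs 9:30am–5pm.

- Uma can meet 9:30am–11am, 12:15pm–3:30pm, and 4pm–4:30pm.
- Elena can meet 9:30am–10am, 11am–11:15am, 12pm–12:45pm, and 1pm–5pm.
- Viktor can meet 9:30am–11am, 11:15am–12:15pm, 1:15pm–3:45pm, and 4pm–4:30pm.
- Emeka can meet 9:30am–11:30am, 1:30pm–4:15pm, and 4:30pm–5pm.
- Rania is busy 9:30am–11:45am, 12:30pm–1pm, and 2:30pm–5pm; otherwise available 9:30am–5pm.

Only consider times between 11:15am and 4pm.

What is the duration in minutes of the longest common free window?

60 minutes

Rania free within 09:30–17:00: 11:45–12:30, 13:00–14:30.
Uma ∩ Elena: 09:30–10:00, 12:15–12:45, 13:00–15:30, 16:00–16:30.
Uma ∩ Elena ∩ Viktor: 09:30–10:00, 13:15–15:30, 16:00–16:30.
Uma ∩ Elena ∩ Viktor ∩ Emeka: 09:30–10:00, 13:30–15:30, 16:00–16:15.
Uma ∩ Elena ∩ Viktor ∩ Emeka ∩ Rania: 13:30–14:30.
Restricted to 11:15–16:00: 13:30–14:30.
Single common window of 60 minutes.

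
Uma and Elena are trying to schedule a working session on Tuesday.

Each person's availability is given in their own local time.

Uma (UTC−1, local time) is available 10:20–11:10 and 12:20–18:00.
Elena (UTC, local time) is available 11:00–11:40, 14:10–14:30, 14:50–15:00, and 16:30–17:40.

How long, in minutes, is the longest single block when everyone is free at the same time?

Uma → UTC: 11:20–12:10, 13:20–19:00.
Elena → UTC: 11:00–11:40, 14:10–14:30, 14:50–15:00, 16:30–17:40.
Uma ∩ Elena: 11:20–11:40, 14:10–14:30, 14:50–15:00, 16:30–17:40.
Common window lengths: 20, 20, 10, 70 min; longest is 70.

70 minutes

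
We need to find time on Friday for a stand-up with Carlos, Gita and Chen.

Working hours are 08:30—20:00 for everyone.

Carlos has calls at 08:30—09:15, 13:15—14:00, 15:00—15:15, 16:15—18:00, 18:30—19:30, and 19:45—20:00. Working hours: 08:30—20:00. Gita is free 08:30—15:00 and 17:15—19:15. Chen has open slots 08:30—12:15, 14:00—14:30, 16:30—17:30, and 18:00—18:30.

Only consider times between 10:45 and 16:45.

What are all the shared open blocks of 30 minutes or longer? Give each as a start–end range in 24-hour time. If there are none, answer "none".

10:45–12:15, 14:00–14:30

Carlos free within 08:30–20:00: 09:15–13:15, 14:00–15:00, 15:15–16:15, 18:00–18:30, 19:30–19:45.
Carlos ∩ Gita: 09:15–13:15, 14:00–15:00, 18:00–18:30.
Carlos ∩ Gita ∩ Chen: 09:15–12:15, 14:00–14:30, 18:00–18:30.
Restricted to 10:45–16:45: 10:45–12:15, 14:00–14:30.
Windows ≥ 30 min: 10:45–12:15, 14:00–14:30.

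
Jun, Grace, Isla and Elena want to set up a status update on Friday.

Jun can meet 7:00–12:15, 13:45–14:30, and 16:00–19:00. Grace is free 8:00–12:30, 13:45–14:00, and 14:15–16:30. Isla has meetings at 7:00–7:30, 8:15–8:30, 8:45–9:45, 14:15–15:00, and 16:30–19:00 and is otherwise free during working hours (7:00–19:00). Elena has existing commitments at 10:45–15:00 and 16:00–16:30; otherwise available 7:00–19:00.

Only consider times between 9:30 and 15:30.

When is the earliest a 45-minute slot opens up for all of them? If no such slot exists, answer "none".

Isla free within 07:00–19:00: 07:30–08:15, 08:30–08:45, 09:45–14:15, 15:00–16:30.
Elena free within 07:00–19:00: 07:00–10:45, 15:00–16:00, 16:30–19:00.
Jun ∩ Grace: 08:00–12:15, 13:45–14:00, 14:15–14:30, 16:00–16:30.
Jun ∩ Grace ∩ Isla: 08:00–08:15, 08:30–08:45, 09:45–12:15, 13:45–14:00, 16:00–16:30.
Jun ∩ Grace ∩ Isla ∩ Elena: 08:00–08:15, 08:30–08:45, 09:45–10:45.
Restricted to 09:30–15:30: 09:45–10:45.
Windows ≥ 45 min: 09:45–10:45.
Earliest such window starts at 09:45.

09:45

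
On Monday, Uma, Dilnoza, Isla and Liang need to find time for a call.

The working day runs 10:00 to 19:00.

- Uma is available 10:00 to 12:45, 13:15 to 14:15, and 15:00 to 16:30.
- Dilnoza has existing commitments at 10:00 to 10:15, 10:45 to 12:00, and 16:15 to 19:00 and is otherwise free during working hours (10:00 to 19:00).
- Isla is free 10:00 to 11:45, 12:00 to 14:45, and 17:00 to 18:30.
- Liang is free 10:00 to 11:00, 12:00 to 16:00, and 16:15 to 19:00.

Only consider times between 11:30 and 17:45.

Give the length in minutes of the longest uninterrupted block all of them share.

60 minutes

Dilnoza free within 10:00–19:00: 10:15–10:45, 12:00–16:15.
Uma ∩ Dilnoza: 10:15–10:45, 12:00–12:45, 13:15–14:15, 15:00–16:15.
Uma ∩ Dilnoza ∩ Isla: 10:15–10:45, 12:00–12:45, 13:15–14:15.
Uma ∩ Dilnoza ∩ Isla ∩ Liang: 10:15–10:45, 12:00–12:45, 13:15–14:15.
Restricted to 11:30–17:45: 12:00–12:45, 13:15–14:15.
Common window lengths: 45, 60 min; longest is 60.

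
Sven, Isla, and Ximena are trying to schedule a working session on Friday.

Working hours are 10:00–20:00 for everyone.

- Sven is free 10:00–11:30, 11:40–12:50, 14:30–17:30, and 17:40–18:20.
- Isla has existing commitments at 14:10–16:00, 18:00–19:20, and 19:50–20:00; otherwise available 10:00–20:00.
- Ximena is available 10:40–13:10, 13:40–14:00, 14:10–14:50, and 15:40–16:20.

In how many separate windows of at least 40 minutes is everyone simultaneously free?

2

Isla free within 10:00–20:00: 10:00–14:10, 16:00–18:00, 19:20–19:50.
Sven ∩ Isla: 10:00–11:30, 11:40–12:50, 16:00–17:30, 17:40–18:00.
Sven ∩ Isla ∩ Ximena: 10:40–11:30, 11:40–12:50, 16:00–16:20.
Windows ≥ 40 min: 10:40–11:30, 11:40–12:50.
That's 2 windows.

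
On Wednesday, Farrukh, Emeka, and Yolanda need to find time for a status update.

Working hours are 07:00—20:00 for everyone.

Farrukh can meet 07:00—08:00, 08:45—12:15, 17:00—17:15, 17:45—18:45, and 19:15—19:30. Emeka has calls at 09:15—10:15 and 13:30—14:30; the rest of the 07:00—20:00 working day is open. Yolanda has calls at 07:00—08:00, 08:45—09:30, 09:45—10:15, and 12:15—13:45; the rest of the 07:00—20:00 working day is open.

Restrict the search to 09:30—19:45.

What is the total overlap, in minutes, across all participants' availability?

Emeka free within 07:00–20:00: 07:00–09:15, 10:15–13:30, 14:30–20:00.
Yolanda free within 07:00–20:00: 08:00–08:45, 09:30–09:45, 10:15–12:15, 13:45–20:00.
Farrukh ∩ Emeka: 07:00–08:00, 08:45–09:15, 10:15–12:15, 17:00–17:15, 17:45–18:45, 19:15–19:30.
Farrukh ∩ Emeka ∩ Yolanda: 10:15–12:15, 17:00–17:15, 17:45–18:45, 19:15–19:30.
Restricted to 09:30–19:45: 10:15–12:15, 17:00–17:15, 17:45–18:45, 19:15–19:30.
Total common minutes: 120 + 15 + 60 + 15 = 210.

210 minutes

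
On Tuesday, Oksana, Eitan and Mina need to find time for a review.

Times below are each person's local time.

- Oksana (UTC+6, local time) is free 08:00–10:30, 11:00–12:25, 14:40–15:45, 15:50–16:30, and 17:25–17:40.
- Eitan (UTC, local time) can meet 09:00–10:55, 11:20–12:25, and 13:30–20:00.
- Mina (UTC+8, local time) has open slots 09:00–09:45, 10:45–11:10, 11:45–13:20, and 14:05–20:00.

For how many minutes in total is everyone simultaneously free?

100 minutes

Oksana → UTC: 02:00–04:30, 05:00–06:25, 08:40–09:45, 09:50–10:30, 11:25–11:40.
Eitan → UTC: 09:00–10:55, 11:20–12:25, 13:30–20:00.
Mina → UTC: 01:00–01:45, 02:45–03:10, 03:45–05:20, 06:05–12:00.
Oksana ∩ Eitan: 09:00–09:45, 09:50–10:30, 11:25–11:40.
Oksana ∩ Eitan ∩ Mina: 09:00–09:45, 09:50–10:30, 11:25–11:40.
Total common minutes: 45 + 40 + 15 = 100.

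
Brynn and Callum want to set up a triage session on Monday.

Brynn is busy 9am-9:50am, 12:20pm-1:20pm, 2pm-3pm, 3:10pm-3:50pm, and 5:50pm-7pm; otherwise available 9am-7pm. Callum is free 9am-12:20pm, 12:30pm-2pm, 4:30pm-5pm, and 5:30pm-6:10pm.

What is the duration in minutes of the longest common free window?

150 minutes

Brynn free within 09:00–19:00: 09:50–12:20, 13:20–14:00, 15:00–15:10, 15:50–17:50.
Brynn ∩ Callum: 09:50–12:20, 13:20–14:00, 16:30–17:00, 17:30–17:50.
Common window lengths: 150, 40, 30, 20 min; longest is 150.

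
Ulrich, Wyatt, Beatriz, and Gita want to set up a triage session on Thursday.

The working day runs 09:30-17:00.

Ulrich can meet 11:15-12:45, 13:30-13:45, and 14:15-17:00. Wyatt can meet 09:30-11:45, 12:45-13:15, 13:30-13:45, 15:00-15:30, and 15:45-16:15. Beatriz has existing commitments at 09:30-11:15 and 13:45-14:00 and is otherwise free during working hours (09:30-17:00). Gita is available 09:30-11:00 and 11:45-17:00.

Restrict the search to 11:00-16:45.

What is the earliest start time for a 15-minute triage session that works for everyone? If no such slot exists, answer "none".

Beatriz free within 09:30–17:00: 11:15–13:45, 14:00–17:00.
Ulrich ∩ Wyatt: 11:15–11:45, 13:30–13:45, 15:00–15:30, 15:45–16:15.
Ulrich ∩ Wyatt ∩ Beatriz: 11:15–11:45, 13:30–13:45, 15:00–15:30, 15:45–16:15.
Ulrich ∩ Wyatt ∩ Beatriz ∩ Gita: 13:30–13:45, 15:00–15:30, 15:45–16:15.
Restricted to 11:00–16:45: 13:30–13:45, 15:00–15:30, 15:45–16:15.
Windows ≥ 15 min: 13:30–13:45, 15:00–15:30, 15:45–16:15.
Earliest such window starts at 13:30.

13:30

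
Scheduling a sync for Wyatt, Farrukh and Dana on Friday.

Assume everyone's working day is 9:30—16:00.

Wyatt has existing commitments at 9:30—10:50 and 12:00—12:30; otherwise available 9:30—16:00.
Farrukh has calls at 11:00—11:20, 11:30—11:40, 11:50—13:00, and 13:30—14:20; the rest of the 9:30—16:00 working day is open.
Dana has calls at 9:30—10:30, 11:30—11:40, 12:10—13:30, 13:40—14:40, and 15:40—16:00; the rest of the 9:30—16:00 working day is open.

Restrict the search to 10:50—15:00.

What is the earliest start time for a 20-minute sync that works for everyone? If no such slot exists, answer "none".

14:40

Wyatt free within 09:30–16:00: 10:50–12:00, 12:30–16:00.
Farrukh free within 09:30–16:00: 09:30–11:00, 11:20–11:30, 11:40–11:50, 13:00–13:30, 14:20–16:00.
Dana free within 09:30–16:00: 10:30–11:30, 11:40–12:10, 13:30–13:40, 14:40–15:40.
Wyatt ∩ Farrukh: 10:50–11:00, 11:20–11:30, 11:40–11:50, 13:00–13:30, 14:20–16:00.
Wyatt ∩ Farrukh ∩ Dana: 10:50–11:00, 11:20–11:30, 11:40–11:50, 14:40–15:40.
Restricted to 10:50–15:00: 10:50–11:00, 11:20–11:30, 11:40–11:50, 14:40–15:00.
Windows ≥ 20 min: 14:40–15:00.
Earliest such window starts at 14:40.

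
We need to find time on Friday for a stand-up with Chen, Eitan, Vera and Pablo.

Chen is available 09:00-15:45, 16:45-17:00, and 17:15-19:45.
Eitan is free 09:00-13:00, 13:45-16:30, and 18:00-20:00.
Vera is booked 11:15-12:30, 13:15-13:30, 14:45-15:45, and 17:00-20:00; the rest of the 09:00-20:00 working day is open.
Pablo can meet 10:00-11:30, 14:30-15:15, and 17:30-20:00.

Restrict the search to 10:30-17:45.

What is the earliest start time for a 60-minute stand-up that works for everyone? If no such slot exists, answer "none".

none

Vera free within 09:00–20:00: 09:00–11:15, 12:30–13:15, 13:30–14:45, 15:45–17:00.
Chen ∩ Eitan: 09:00–13:00, 13:45–15:45, 18:00–19:45.
Chen ∩ Eitan ∩ Vera: 09:00–11:15, 12:30–13:00, 13:45–14:45.
Chen ∩ Eitan ∩ Vera ∩ Pablo: 10:00–11:15, 14:30–14:45.
Restricted to 10:30–17:45: 10:30–11:15, 14:30–14:45.
Windows ≥ 60 min: (none).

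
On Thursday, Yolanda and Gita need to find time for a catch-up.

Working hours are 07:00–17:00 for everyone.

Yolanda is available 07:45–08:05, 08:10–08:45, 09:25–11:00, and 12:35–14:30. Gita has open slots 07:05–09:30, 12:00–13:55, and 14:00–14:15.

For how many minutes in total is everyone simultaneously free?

155 minutes

Yolanda ∩ Gita: 07:45–08:05, 08:10–08:45, 09:25–09:30, 12:35–13:55, 14:00–14:15.
Total common minutes: 20 + 35 + 5 + 80 + 15 = 155.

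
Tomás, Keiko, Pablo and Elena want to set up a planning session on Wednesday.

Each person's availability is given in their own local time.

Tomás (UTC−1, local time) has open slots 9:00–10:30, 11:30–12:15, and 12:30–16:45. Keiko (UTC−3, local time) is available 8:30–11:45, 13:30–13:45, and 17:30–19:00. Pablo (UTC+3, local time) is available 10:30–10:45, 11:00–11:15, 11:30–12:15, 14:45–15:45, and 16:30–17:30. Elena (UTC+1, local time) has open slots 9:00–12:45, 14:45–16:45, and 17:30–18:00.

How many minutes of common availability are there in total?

45 minutes

Tomás → UTC: 10:00–11:30, 12:30–13:15, 13:30–17:45.
Keiko → UTC: 11:30–14:45, 16:30–16:45, 20:30–22:00.
Pablo → UTC: 07:30–07:45, 08:00–08:15, 08:30–09:15, 11:45–12:45, 13:30–14:30.
Elena → UTC: 08:00–11:45, 13:45–15:45, 16:30–17:00.
Tomás ∩ Keiko: 12:30–13:15, 13:30–14:45, 16:30–16:45.
Tomás ∩ Keiko ∩ Pablo: 12:30–12:45, 13:30–14:30.
Tomás ∩ Keiko ∩ Pablo ∩ Elena: 13:45–14:30.
Total common minutes: 45.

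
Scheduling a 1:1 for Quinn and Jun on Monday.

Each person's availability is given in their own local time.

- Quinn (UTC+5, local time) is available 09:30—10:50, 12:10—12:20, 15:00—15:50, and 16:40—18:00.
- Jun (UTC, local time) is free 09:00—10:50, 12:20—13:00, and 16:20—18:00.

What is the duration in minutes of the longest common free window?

Quinn → UTC: 04:30–05:50, 07:10–07:20, 10:00–10:50, 11:40–13:00.
Jun → UTC: 09:00–10:50, 12:20–13:00, 16:20–18:00.
Quinn ∩ Jun: 10:00–10:50, 12:20–13:00.
Common window lengths: 50, 40 min; longest is 50.

50 minutes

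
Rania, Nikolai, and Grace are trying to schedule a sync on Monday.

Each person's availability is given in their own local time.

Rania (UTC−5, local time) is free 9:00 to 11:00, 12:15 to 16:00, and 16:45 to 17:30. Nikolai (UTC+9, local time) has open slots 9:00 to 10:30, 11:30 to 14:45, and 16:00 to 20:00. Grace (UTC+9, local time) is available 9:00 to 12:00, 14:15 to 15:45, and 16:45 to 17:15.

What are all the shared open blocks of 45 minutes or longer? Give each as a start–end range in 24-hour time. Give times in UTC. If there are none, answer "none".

none

Rania → UTC: 14:00–16:00, 17:15–21:00, 21:45–22:30.
Nikolai → UTC: 00:00–01:30, 02:30–05:45, 07:00–11:00.
Grace → UTC: 00:00–03:00, 05:15–06:45, 07:45–08:15.
Rania ∩ Nikolai: (none).
Rania ∩ Nikolai ∩ Grace: (none).
Windows ≥ 45 min: (none).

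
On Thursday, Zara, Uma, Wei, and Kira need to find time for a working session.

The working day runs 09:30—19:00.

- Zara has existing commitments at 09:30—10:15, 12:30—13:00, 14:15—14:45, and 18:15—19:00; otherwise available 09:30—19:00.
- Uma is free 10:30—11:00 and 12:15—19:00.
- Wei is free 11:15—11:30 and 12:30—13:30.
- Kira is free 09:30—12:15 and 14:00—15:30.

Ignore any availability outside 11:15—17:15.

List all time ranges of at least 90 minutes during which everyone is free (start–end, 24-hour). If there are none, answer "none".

none

Zara free within 09:30–19:00: 10:15–12:30, 13:00–14:15, 14:45–18:15.
Zara ∩ Uma: 10:30–11:00, 12:15–12:30, 13:00–14:15, 14:45–18:15.
Zara ∩ Uma ∩ Wei: 13:00–13:30.
Zara ∩ Uma ∩ Wei ∩ Kira: (none).
Restricted to 11:15–17:15: (none).
Windows ≥ 90 min: (none).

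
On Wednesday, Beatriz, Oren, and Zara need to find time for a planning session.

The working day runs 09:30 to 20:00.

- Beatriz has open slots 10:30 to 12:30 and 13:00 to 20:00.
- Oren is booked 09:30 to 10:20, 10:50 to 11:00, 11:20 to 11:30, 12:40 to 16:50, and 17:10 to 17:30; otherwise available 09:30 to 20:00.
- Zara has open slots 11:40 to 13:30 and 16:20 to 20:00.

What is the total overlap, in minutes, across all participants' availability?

Oren free within 09:30–20:00: 10:20–10:50, 11:00–11:20, 11:30–12:40, 16:50–17:10, 17:30–20:00.
Beatriz ∩ Oren: 10:30–10:50, 11:00–11:20, 11:30–12:30, 16:50–17:10, 17:30–20:00.
Beatriz ∩ Oren ∩ Zara: 11:40–12:30, 16:50–17:10, 17:30–20:00.
Total common minutes: 50 + 20 + 150 = 220.

220 minutes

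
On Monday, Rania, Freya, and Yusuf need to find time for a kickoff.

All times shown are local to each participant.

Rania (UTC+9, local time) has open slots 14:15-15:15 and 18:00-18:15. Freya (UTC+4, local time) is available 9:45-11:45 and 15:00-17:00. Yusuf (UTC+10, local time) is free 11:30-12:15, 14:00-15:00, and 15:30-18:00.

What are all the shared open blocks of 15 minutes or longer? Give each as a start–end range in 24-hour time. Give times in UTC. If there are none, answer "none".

05:45–06:15

Rania → UTC: 05:15–06:15, 09:00–09:15.
Freya → UTC: 05:45–07:45, 11:00–13:00.
Yusuf → UTC: 01:30–02:15, 04:00–05:00, 05:30–08:00.
Rania ∩ Freya: 05:45–06:15.
Rania ∩ Freya ∩ Yusuf: 05:45–06:15.
Windows ≥ 15 min: 05:45–06:15.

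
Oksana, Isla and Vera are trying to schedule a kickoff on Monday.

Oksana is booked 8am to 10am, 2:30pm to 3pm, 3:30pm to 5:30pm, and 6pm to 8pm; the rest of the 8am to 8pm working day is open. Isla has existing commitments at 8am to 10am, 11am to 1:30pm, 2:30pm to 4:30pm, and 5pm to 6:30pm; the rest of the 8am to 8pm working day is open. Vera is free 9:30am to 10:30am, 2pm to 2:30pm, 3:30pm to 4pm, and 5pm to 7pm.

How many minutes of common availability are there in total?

60 minutes

Oksana free within 08:00–20:00: 10:00–14:30, 15:00–15:30, 17:30–18:00.
Isla free within 08:00–20:00: 10:00–11:00, 13:30–14:30, 16:30–17:00, 18:30–20:00.
Oksana ∩ Isla: 10:00–11:00, 13:30–14:30.
Oksana ∩ Isla ∩ Vera: 10:00–10:30, 14:00–14:30.
Total common minutes: 30 + 30 = 60.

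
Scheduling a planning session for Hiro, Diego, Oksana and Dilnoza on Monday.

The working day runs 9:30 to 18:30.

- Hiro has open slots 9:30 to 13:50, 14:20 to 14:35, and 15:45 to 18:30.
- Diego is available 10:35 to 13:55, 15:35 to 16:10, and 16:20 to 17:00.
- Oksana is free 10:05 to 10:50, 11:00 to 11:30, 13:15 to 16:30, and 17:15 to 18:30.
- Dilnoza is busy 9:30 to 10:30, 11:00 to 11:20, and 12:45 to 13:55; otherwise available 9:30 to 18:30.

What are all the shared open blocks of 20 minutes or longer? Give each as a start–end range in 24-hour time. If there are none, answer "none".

Dilnoza free within 09:30–18:30: 10:30–11:00, 11:20–12:45, 13:55–18:30.
Hiro ∩ Diego: 10:35–13:50, 15:45–16:10, 16:20–17:00.
Hiro ∩ Diego ∩ Oksana: 10:35–10:50, 11:00–11:30, 13:15–13:50, 15:45–16:10, 16:20–16:30.
Hiro ∩ Diego ∩ Oksana ∩ Dilnoza: 10:35–10:50, 11:20–11:30, 15:45–16:10, 16:20–16:30.
Windows ≥ 20 min: 15:45–16:10.

15:45–16:10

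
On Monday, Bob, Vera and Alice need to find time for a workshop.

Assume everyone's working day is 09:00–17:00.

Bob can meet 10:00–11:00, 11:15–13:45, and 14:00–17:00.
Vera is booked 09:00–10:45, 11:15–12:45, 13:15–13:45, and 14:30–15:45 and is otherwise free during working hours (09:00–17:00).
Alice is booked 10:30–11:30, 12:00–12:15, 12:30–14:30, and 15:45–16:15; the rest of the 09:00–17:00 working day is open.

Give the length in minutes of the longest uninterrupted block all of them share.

Vera free within 09:00–17:00: 10:45–11:15, 12:45–13:15, 13:45–14:30, 15:45–17:00.
Alice free within 09:00–17:00: 09:00–10:30, 11:30–12:00, 12:15–12:30, 14:30–15:45, 16:15–17:00.
Bob ∩ Vera: 10:45–11:00, 12:45–13:15, 14:00–14:30, 15:45–17:00.
Bob ∩ Vera ∩ Alice: 16:15–17:00.
Single common window of 45 minutes.

45 minutes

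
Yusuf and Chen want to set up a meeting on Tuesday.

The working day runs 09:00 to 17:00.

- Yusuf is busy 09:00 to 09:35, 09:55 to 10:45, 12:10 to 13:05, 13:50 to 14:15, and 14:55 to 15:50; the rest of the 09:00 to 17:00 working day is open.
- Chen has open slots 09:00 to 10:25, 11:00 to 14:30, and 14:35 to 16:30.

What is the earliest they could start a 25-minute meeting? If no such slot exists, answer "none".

Yusuf free within 09:00–17:00: 09:35–09:55, 10:45–12:10, 13:05–13:50, 14:15–14:55, 15:50–17:00.
Yusuf ∩ Chen: 09:35–09:55, 11:00–12:10, 13:05–13:50, 14:15–14:30, 14:35–14:55, 15:50–16:30.
Windows ≥ 25 min: 11:00–12:10, 13:05–13:50, 15:50–16:30.
Earliest such window starts at 11:00.

11:00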